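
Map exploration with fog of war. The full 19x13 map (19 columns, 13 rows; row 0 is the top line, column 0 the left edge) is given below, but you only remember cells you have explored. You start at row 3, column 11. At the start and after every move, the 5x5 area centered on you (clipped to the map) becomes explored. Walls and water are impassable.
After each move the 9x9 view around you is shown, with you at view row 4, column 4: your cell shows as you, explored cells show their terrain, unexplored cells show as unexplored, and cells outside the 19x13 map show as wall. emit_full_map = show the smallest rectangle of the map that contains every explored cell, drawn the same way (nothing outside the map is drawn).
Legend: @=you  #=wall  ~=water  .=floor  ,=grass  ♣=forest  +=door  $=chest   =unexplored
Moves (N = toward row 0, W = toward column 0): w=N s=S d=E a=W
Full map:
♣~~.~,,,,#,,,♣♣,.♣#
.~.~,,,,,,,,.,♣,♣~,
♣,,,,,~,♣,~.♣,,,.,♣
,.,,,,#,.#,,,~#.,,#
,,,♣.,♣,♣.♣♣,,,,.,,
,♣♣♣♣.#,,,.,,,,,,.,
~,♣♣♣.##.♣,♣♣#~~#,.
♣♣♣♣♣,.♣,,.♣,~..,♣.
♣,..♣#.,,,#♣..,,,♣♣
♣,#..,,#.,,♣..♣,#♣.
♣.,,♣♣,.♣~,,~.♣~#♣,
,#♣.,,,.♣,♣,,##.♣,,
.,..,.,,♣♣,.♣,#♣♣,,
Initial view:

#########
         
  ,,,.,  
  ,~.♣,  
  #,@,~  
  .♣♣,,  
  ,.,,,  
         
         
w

#########
#########
  #,,,♣  
  ,,,.,  
  ,~@♣,  
  #,,,~  
  .♣♣,,  
  ,.,,,  
         

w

#########
#########
#########
  #,,,♣  
  ,,@.,  
  ,~.♣,  
  #,,,~  
  .♣♣,,  
  ,.,,,  

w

#########
#########
#########
#########
  #,@,♣  
  ,,,.,  
  ,~.♣,  
  #,,,~  
  .♣♣,,  

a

#########
#########
#########
#########
  ,#@,,♣ 
  ,,,,., 
  ♣,~.♣, 
   #,,,~ 
   .♣♣,, 

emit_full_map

,#@,,♣
,,,,.,
♣,~.♣,
 #,,,~
 .♣♣,,
 ,.,,,

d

#########
#########
#########
#########
 ,#,@,♣  
 ,,,,.,  
 ♣,~.♣,  
  #,,,~  
  .♣♣,,  

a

#########
#########
#########
#########
  ,#@,,♣ 
  ,,,,., 
  ♣,~.♣, 
   #,,,~ 
   .♣♣,, 

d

#########
#########
#########
#########
 ,#,@,♣  
 ,,,,.,  
 ♣,~.♣,  
  #,,,~  
  .♣♣,,  

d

#########
#########
#########
#########
,#,,@♣♣  
,,,,.,♣  
♣,~.♣,,  
 #,,,~   
 .♣♣,,   

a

#########
#########
#########
#########
 ,#,@,♣♣ 
 ,,,,.,♣ 
 ♣,~.♣,, 
  #,,,~  
  .♣♣,,  

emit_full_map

,#,@,♣♣
,,,,.,♣
♣,~.♣,,
 #,,,~ 
 .♣♣,, 
 ,.,,, 

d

#########
#########
#########
#########
,#,,@♣♣  
,,,,.,♣  
♣,~.♣,,  
 #,,,~   
 .♣♣,,   

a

#########
#########
#########
#########
 ,#,@,♣♣ 
 ,,,,.,♣ 
 ♣,~.♣,, 
  #,,,~  
  .♣♣,,  


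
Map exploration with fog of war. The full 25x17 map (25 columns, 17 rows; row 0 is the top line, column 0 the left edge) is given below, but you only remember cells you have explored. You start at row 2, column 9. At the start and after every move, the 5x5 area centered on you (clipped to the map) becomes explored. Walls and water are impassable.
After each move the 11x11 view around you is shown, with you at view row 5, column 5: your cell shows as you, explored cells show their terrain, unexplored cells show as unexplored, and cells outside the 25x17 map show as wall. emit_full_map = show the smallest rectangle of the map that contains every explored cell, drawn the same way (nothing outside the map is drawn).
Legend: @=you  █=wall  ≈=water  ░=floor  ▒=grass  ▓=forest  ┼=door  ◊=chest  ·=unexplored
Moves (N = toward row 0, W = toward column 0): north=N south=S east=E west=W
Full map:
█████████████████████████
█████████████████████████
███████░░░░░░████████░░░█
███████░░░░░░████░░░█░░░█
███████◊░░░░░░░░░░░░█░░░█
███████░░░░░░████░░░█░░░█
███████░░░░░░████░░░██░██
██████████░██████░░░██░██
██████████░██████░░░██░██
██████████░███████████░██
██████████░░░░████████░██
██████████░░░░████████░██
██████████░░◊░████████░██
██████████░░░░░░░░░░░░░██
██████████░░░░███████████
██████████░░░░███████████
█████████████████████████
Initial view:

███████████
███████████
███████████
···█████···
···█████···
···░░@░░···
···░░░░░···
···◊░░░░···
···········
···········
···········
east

███████████
███████████
███████████
··██████···
··██████···
··░░░@░░···
··░░░░░░···
··◊░░░░░···
···········
···········
···········

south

███████████
███████████
··██████···
··██████···
··░░░░░░···
··░░░@░░···
··◊░░░░░···
···░░░░░···
···········
···········
···········

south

███████████
··██████···
··██████···
··░░░░░░···
··░░░░░░···
··◊░░@░░···
···░░░░░···
···░░░░░···
···········
···········
···········

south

··██████···
··██████···
··░░░░░░···
··░░░░░░···
··◊░░░░░···
···░░@░░···
···░░░░░···
···██░██···
···········
···········
···········

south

··██████···
··░░░░░░···
··░░░░░░···
··◊░░░░░···
···░░░░░···
···░░@░░···
···██░██···
···██░██···
···········
···········
···········

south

··░░░░░░···
··░░░░░░···
··◊░░░░░···
···░░░░░···
···░░░░░···
···██@██···
···██░██···
···██░██···
···········
···········
···········

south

··░░░░░░···
··◊░░░░░···
···░░░░░···
···░░░░░···
···██░██···
···██@██···
···██░██···
···██░░░···
···········
···········
···········

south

··◊░░░░░···
···░░░░░···
···░░░░░···
···██░██···
···██░██···
···██@██···
···██░░░···
···██░░░···
···········
···········
···········

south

···░░░░░···
···░░░░░···
···██░██···
···██░██···
···██░██···
···██@░░···
···██░░░···
···██░░◊···
···········
···········
···········

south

···░░░░░···
···██░██···
···██░██···
···██░██···
···██░░░···
···██@░░···
···██░░◊···
···██░░░···
···········
···········
···········

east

··░░░░░····
··██░██····
··██░██····
··██░███···
··██░░░░···
··██░@░░···
··██░░◊░···
··██░░░░···
···········
···········
···········

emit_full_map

██████·
██████·
░░░░░░·
░░░░░░·
◊░░░░░·
·░░░░░·
·░░░░░·
·██░██·
·██░██·
·██░███
·██░░░░
·██░@░░
·██░░◊░
·██░░░░

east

·░░░░░·····
·██░██·····
·██░██·····
·██░████···
·██░░░░█···
·██░░@░█···
·██░░◊░█···
·██░░░░░···
···········
···········
···········

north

·░░░░░·····
·░░░░░·····
·██░██·····
·██░████···
·██░████···
·██░░@░█···
·██░░░░█···
·██░░◊░█···
·██░░░░░···
···········
···········

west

··░░░░░····
··░░░░░····
··██░██····
··██░████··
··██░████··
··██░@░░█··
··██░░░░█··
··██░░◊░█··
··██░░░░░··
···········
···········

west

···░░░░░···
···░░░░░···
···██░██···
···██░████·
···██░████·
···██@░░░█·
···██░░░░█·
···██░░◊░█·
···██░░░░░·
···········
···········

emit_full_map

██████··
██████··
░░░░░░··
░░░░░░··
◊░░░░░··
·░░░░░··
·░░░░░··
·██░██··
·██░████
·██░████
·██@░░░█
·██░░░░█
·██░░◊░█
·██░░░░░

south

···░░░░░···
···██░██···
···██░████·
···██░████·
···██░░░░█·
···██@░░░█·
···██░░◊░█·
···██░░░░░·
···········
···········
···········

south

···██░██···
···██░████·
···██░████·
···██░░░░█·
···██░░░░█·
···██@░◊░█·
···██░░░░░·
···██░░░···
···········
···········
███████████

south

···██░████·
···██░████·
···██░░░░█·
···██░░░░█·
···██░░◊░█·
···██@░░░░·
···██░░░···
···██░░░···
···········
███████████
███████████

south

···██░████·
···██░░░░█·
···██░░░░█·
···██░░◊░█·
···██░░░░░·
···██@░░···
···██░░░···
···█████···
███████████
███████████
███████████

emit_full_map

██████··
██████··
░░░░░░··
░░░░░░··
◊░░░░░··
·░░░░░··
·░░░░░··
·██░██··
·██░████
·██░████
·██░░░░█
·██░░░░█
·██░░◊░█
·██░░░░░
·██@░░··
·██░░░··
·█████··


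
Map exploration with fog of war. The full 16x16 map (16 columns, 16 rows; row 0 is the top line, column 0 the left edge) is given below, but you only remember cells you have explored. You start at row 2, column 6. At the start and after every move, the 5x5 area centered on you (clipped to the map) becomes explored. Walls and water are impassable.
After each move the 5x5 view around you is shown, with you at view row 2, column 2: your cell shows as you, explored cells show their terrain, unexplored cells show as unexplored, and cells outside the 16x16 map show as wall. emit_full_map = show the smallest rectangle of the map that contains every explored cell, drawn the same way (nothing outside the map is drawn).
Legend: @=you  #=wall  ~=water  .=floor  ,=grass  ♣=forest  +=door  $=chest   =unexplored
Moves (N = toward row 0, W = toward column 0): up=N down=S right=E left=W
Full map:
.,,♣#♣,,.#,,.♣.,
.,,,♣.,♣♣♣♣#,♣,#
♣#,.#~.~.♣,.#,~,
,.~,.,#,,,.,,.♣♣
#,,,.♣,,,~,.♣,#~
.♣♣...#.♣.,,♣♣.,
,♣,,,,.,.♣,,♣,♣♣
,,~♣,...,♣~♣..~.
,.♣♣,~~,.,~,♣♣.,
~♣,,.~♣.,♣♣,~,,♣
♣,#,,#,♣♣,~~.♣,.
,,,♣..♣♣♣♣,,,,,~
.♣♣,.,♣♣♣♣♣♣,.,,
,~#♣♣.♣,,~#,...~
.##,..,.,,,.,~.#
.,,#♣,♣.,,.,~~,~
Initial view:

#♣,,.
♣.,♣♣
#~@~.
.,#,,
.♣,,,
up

#####
#♣,,.
♣.@♣♣
#~.~.
.,#,,

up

#####
#####
#♣@,.
♣.,♣♣
#~.~.

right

#####
#####
♣,@.#
.,♣♣♣
~.~.♣

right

#####
#####
,,@#,
,♣♣♣♣
.~.♣,

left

#####
#####
♣,@.#
.,♣♣♣
~.~.♣

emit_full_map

#♣,@.#,
♣.,♣♣♣♣
#~.~.♣,
.,#,,  
.♣,,,  

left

#####
#####
#♣@,.
♣.,♣♣
#~.~.


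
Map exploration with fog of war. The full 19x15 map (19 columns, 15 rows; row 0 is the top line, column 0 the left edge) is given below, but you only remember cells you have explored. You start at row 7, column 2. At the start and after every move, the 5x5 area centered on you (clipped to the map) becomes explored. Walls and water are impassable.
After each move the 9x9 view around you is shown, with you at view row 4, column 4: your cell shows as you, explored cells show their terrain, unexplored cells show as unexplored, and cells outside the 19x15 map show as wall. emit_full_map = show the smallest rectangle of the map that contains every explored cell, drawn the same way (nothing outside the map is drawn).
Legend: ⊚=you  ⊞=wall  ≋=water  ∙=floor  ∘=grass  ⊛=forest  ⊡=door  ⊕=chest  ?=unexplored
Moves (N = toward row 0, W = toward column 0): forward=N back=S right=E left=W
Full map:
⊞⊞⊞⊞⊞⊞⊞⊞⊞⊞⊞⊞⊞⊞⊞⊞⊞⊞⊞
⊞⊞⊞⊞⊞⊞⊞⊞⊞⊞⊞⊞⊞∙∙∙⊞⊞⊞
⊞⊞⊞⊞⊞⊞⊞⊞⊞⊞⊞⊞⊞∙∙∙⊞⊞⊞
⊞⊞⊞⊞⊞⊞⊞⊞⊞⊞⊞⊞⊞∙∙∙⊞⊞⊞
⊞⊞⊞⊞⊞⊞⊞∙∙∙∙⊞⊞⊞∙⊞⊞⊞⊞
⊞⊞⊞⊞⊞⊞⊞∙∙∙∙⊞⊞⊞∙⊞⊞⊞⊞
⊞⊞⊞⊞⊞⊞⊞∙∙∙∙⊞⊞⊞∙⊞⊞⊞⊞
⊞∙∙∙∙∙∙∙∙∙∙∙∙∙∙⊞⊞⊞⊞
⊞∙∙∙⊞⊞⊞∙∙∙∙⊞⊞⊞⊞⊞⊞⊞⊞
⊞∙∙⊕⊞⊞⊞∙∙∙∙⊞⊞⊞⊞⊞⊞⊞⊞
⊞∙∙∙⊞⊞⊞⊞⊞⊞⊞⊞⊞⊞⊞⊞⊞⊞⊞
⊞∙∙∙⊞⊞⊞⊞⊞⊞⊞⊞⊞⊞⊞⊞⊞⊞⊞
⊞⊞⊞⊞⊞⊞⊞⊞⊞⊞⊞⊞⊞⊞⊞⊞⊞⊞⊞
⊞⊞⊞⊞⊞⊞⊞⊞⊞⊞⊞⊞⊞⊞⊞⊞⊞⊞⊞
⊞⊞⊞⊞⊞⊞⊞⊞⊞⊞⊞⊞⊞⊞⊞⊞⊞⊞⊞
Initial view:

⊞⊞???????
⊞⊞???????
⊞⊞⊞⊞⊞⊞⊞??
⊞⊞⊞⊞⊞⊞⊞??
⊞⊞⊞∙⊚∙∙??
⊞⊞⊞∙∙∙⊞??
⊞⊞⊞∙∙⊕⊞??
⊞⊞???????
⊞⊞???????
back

⊞⊞???????
⊞⊞⊞⊞⊞⊞⊞??
⊞⊞⊞⊞⊞⊞⊞??
⊞⊞⊞∙∙∙∙??
⊞⊞⊞∙⊚∙⊞??
⊞⊞⊞∙∙⊕⊞??
⊞⊞⊞∙∙∙⊞??
⊞⊞???????
⊞⊞???????

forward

⊞⊞???????
⊞⊞???????
⊞⊞⊞⊞⊞⊞⊞??
⊞⊞⊞⊞⊞⊞⊞??
⊞⊞⊞∙⊚∙∙??
⊞⊞⊞∙∙∙⊞??
⊞⊞⊞∙∙⊕⊞??
⊞⊞⊞∙∙∙⊞??
⊞⊞???????

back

⊞⊞???????
⊞⊞⊞⊞⊞⊞⊞??
⊞⊞⊞⊞⊞⊞⊞??
⊞⊞⊞∙∙∙∙??
⊞⊞⊞∙⊚∙⊞??
⊞⊞⊞∙∙⊕⊞??
⊞⊞⊞∙∙∙⊞??
⊞⊞???????
⊞⊞???????

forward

⊞⊞???????
⊞⊞???????
⊞⊞⊞⊞⊞⊞⊞??
⊞⊞⊞⊞⊞⊞⊞??
⊞⊞⊞∙⊚∙∙??
⊞⊞⊞∙∙∙⊞??
⊞⊞⊞∙∙⊕⊞??
⊞⊞⊞∙∙∙⊞??
⊞⊞???????

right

⊞????????
⊞????????
⊞⊞⊞⊞⊞⊞⊞??
⊞⊞⊞⊞⊞⊞⊞??
⊞⊞∙∙⊚∙∙??
⊞⊞∙∙∙⊞⊞??
⊞⊞∙∙⊕⊞⊞??
⊞⊞∙∙∙⊞???
⊞????????

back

⊞????????
⊞⊞⊞⊞⊞⊞⊞??
⊞⊞⊞⊞⊞⊞⊞??
⊞⊞∙∙∙∙∙??
⊞⊞∙∙⊚⊞⊞??
⊞⊞∙∙⊕⊞⊞??
⊞⊞∙∙∙⊞⊞??
⊞????????
⊞????????

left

⊞⊞???????
⊞⊞⊞⊞⊞⊞⊞⊞?
⊞⊞⊞⊞⊞⊞⊞⊞?
⊞⊞⊞∙∙∙∙∙?
⊞⊞⊞∙⊚∙⊞⊞?
⊞⊞⊞∙∙⊕⊞⊞?
⊞⊞⊞∙∙∙⊞⊞?
⊞⊞???????
⊞⊞???????

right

⊞????????
⊞⊞⊞⊞⊞⊞⊞??
⊞⊞⊞⊞⊞⊞⊞??
⊞⊞∙∙∙∙∙??
⊞⊞∙∙⊚⊞⊞??
⊞⊞∙∙⊕⊞⊞??
⊞⊞∙∙∙⊞⊞??
⊞????????
⊞????????

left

⊞⊞???????
⊞⊞⊞⊞⊞⊞⊞⊞?
⊞⊞⊞⊞⊞⊞⊞⊞?
⊞⊞⊞∙∙∙∙∙?
⊞⊞⊞∙⊚∙⊞⊞?
⊞⊞⊞∙∙⊕⊞⊞?
⊞⊞⊞∙∙∙⊞⊞?
⊞⊞???????
⊞⊞???????

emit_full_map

⊞⊞⊞⊞⊞⊞
⊞⊞⊞⊞⊞⊞
⊞∙∙∙∙∙
⊞∙⊚∙⊞⊞
⊞∙∙⊕⊞⊞
⊞∙∙∙⊞⊞

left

⊞⊞⊞??????
⊞⊞⊞⊞⊞⊞⊞⊞⊞
⊞⊞⊞⊞⊞⊞⊞⊞⊞
⊞⊞⊞⊞∙∙∙∙∙
⊞⊞⊞⊞⊚∙∙⊞⊞
⊞⊞⊞⊞∙∙⊕⊞⊞
⊞⊞⊞⊞∙∙∙⊞⊞
⊞⊞⊞??????
⊞⊞⊞??????


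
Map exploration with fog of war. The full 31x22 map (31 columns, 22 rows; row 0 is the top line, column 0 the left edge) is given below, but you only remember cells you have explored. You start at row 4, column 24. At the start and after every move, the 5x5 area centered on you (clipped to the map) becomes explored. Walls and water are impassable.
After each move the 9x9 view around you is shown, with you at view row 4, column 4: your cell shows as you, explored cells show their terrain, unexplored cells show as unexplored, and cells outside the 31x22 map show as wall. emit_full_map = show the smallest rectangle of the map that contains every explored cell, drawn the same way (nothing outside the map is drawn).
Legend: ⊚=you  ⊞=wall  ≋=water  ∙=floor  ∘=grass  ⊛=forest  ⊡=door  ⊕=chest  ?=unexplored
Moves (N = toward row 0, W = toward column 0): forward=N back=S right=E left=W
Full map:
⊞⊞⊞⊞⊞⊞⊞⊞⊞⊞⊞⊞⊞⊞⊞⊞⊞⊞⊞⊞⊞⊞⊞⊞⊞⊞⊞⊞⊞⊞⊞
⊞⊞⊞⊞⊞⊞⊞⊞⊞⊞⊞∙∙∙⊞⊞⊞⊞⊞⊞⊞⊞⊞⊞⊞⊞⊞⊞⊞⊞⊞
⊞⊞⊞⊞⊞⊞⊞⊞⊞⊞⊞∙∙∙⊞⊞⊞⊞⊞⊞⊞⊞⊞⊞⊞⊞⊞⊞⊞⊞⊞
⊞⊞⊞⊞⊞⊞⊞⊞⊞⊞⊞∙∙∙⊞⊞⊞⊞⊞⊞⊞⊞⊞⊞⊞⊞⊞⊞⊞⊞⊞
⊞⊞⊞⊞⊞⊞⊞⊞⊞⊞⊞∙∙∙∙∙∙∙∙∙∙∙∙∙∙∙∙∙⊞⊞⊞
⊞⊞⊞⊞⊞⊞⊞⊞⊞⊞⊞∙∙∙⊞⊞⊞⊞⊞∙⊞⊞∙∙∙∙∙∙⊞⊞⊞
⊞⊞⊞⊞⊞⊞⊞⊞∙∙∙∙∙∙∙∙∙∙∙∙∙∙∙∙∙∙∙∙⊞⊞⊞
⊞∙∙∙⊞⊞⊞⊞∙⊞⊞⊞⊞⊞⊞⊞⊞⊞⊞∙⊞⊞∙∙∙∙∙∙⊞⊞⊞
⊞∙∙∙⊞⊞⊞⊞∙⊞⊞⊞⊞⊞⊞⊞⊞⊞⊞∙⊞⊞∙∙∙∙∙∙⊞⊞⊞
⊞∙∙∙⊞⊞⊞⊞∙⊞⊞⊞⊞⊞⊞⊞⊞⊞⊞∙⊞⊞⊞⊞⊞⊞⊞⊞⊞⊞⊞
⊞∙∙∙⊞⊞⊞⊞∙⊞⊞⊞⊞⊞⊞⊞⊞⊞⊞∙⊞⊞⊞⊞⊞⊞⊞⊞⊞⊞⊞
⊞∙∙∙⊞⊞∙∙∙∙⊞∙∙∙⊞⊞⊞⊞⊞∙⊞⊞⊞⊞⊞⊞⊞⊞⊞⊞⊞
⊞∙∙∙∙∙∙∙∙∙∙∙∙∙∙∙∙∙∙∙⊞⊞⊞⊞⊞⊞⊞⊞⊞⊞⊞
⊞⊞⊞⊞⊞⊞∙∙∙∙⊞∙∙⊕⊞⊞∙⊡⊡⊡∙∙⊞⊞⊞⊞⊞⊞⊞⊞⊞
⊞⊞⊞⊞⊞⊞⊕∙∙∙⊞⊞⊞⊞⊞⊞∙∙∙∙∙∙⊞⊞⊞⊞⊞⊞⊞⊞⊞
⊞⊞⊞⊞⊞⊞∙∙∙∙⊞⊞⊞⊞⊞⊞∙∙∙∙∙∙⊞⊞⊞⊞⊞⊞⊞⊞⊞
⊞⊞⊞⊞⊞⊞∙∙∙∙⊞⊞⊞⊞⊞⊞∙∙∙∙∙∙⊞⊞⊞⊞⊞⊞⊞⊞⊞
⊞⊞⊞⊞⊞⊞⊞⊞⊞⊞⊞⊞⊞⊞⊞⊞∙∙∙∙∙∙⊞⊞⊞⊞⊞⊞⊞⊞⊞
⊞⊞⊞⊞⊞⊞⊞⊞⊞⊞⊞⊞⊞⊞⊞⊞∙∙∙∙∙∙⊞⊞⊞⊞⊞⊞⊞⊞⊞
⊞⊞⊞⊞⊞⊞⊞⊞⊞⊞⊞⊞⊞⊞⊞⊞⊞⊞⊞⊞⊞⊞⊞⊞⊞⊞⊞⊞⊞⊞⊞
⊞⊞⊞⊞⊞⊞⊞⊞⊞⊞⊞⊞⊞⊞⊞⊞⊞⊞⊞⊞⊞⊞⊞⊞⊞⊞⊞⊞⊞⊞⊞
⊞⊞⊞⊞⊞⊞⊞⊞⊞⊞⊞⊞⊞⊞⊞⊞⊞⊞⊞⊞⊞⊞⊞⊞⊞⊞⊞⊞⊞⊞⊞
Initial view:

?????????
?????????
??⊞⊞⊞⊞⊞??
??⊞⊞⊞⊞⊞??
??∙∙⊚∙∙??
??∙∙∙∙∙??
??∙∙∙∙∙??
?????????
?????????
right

?????????
?????????
?⊞⊞⊞⊞⊞⊞??
?⊞⊞⊞⊞⊞⊞??
?∙∙∙⊚∙∙??
?∙∙∙∙∙∙??
?∙∙∙∙∙∙??
?????????
?????????

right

?????????
?????????
⊞⊞⊞⊞⊞⊞⊞??
⊞⊞⊞⊞⊞⊞⊞??
∙∙∙∙⊚∙⊞??
∙∙∙∙∙∙⊞??
∙∙∙∙∙∙⊞??
?????????
?????????

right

????????⊞
????????⊞
⊞⊞⊞⊞⊞⊞⊞?⊞
⊞⊞⊞⊞⊞⊞⊞?⊞
∙∙∙∙⊚⊞⊞?⊞
∙∙∙∙∙⊞⊞?⊞
∙∙∙∙∙⊞⊞?⊞
????????⊞
????????⊞

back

????????⊞
⊞⊞⊞⊞⊞⊞⊞?⊞
⊞⊞⊞⊞⊞⊞⊞?⊞
∙∙∙∙∙⊞⊞?⊞
∙∙∙∙⊚⊞⊞?⊞
∙∙∙∙∙⊞⊞?⊞
??∙∙∙⊞⊞?⊞
????????⊞
????????⊞

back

⊞⊞⊞⊞⊞⊞⊞?⊞
⊞⊞⊞⊞⊞⊞⊞?⊞
∙∙∙∙∙⊞⊞?⊞
∙∙∙∙∙⊞⊞?⊞
∙∙∙∙⊚⊞⊞?⊞
??∙∙∙⊞⊞?⊞
??∙∙∙⊞⊞?⊞
????????⊞
????????⊞

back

⊞⊞⊞⊞⊞⊞⊞?⊞
∙∙∙∙∙⊞⊞?⊞
∙∙∙∙∙⊞⊞?⊞
∙∙∙∙∙⊞⊞?⊞
??∙∙⊚⊞⊞?⊞
??∙∙∙⊞⊞?⊞
??⊞⊞⊞⊞⊞?⊞
????????⊞
????????⊞

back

∙∙∙∙∙⊞⊞?⊞
∙∙∙∙∙⊞⊞?⊞
∙∙∙∙∙⊞⊞?⊞
??∙∙∙⊞⊞?⊞
??∙∙⊚⊞⊞?⊞
??⊞⊞⊞⊞⊞?⊞
??⊞⊞⊞⊞⊞?⊞
????????⊞
????????⊞

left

∙∙∙∙∙∙⊞⊞?
∙∙∙∙∙∙⊞⊞?
∙∙∙∙∙∙⊞⊞?
??∙∙∙∙⊞⊞?
??∙∙⊚∙⊞⊞?
??⊞⊞⊞⊞⊞⊞?
??⊞⊞⊞⊞⊞⊞?
?????????
?????????

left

?∙∙∙∙∙∙⊞⊞
?∙∙∙∙∙∙⊞⊞
?∙∙∙∙∙∙⊞⊞
??∙∙∙∙∙⊞⊞
??∙∙⊚∙∙⊞⊞
??⊞⊞⊞⊞⊞⊞⊞
??⊞⊞⊞⊞⊞⊞⊞
?????????
?????????

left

??∙∙∙∙∙∙⊞
??∙∙∙∙∙∙⊞
??∙∙∙∙∙∙⊞
??∙∙∙∙∙∙⊞
??∙∙⊚∙∙∙⊞
??⊞⊞⊞⊞⊞⊞⊞
??⊞⊞⊞⊞⊞⊞⊞
?????????
?????????

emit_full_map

⊞⊞⊞⊞⊞⊞⊞⊞
⊞⊞⊞⊞⊞⊞⊞⊞
∙∙∙∙∙∙⊞⊞
∙∙∙∙∙∙⊞⊞
∙∙∙∙∙∙⊞⊞
∙∙∙∙∙∙⊞⊞
∙∙⊚∙∙∙⊞⊞
⊞⊞⊞⊞⊞⊞⊞⊞
⊞⊞⊞⊞⊞⊞⊞⊞

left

???∙∙∙∙∙∙
???∙∙∙∙∙∙
??∙∙∙∙∙∙∙
??⊞∙∙∙∙∙∙
??⊞∙⊚∙∙∙∙
??⊞⊞⊞⊞⊞⊞⊞
??⊞⊞⊞⊞⊞⊞⊞
?????????
?????????

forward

???⊞⊞⊞⊞⊞⊞
???∙∙∙∙∙∙
??⊞∙∙∙∙∙∙
??∙∙∙∙∙∙∙
??⊞∙⊚∙∙∙∙
??⊞∙∙∙∙∙∙
??⊞⊞⊞⊞⊞⊞⊞
??⊞⊞⊞⊞⊞⊞⊞
?????????

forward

???⊞⊞⊞⊞⊞⊞
???⊞⊞⊞⊞⊞⊞
??∙∙∙∙∙∙∙
??⊞∙∙∙∙∙∙
??∙∙⊚∙∙∙∙
??⊞∙∙∙∙∙∙
??⊞∙∙∙∙∙∙
??⊞⊞⊞⊞⊞⊞⊞
??⊞⊞⊞⊞⊞⊞⊞

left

????⊞⊞⊞⊞⊞
????⊞⊞⊞⊞⊞
??∙∙∙∙∙∙∙
??⊞⊞∙∙∙∙∙
??∙∙⊚∙∙∙∙
??⊞⊞∙∙∙∙∙
??⊞⊞∙∙∙∙∙
???⊞⊞⊞⊞⊞⊞
???⊞⊞⊞⊞⊞⊞

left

?????⊞⊞⊞⊞
?????⊞⊞⊞⊞
??∙∙∙∙∙∙∙
??∙⊞⊞∙∙∙∙
??∙∙⊚∙∙∙∙
??∙⊞⊞∙∙∙∙
??∙⊞⊞∙∙∙∙
????⊞⊞⊞⊞⊞
????⊞⊞⊞⊞⊞

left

??????⊞⊞⊞
??????⊞⊞⊞
??∙∙∙∙∙∙∙
??⊞∙⊞⊞∙∙∙
??∙∙⊚∙∙∙∙
??⊞∙⊞⊞∙∙∙
??⊞∙⊞⊞∙∙∙
?????⊞⊞⊞⊞
?????⊞⊞⊞⊞

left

???????⊞⊞
???????⊞⊞
??∙∙∙∙∙∙∙
??⊞⊞∙⊞⊞∙∙
??∙∙⊚∙∙∙∙
??⊞⊞∙⊞⊞∙∙
??⊞⊞∙⊞⊞∙∙
??????⊞⊞⊞
??????⊞⊞⊞

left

????????⊞
????????⊞
??∙∙∙∙∙∙∙
??⊞⊞⊞∙⊞⊞∙
??∙∙⊚∙∙∙∙
??⊞⊞⊞∙⊞⊞∙
??⊞⊞⊞∙⊞⊞∙
???????⊞⊞
???????⊞⊞

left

?????????
?????????
??∙∙∙∙∙∙∙
??⊞⊞⊞⊞∙⊞⊞
??∙∙⊚∙∙∙∙
??⊞⊞⊞⊞∙⊞⊞
??⊞⊞⊞⊞∙⊞⊞
????????⊞
????????⊞

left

?????????
?????????
??∙∙∙∙∙∙∙
??⊞⊞⊞⊞⊞∙⊞
??∙∙⊚∙∙∙∙
??⊞⊞⊞⊞⊞∙⊞
??⊞⊞⊞⊞⊞∙⊞
?????????
?????????

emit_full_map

????????⊞⊞⊞⊞⊞⊞⊞⊞
????????⊞⊞⊞⊞⊞⊞⊞⊞
∙∙∙∙∙∙∙∙∙∙∙∙∙∙⊞⊞
⊞⊞⊞⊞⊞∙⊞⊞∙∙∙∙∙∙⊞⊞
∙∙⊚∙∙∙∙∙∙∙∙∙∙∙⊞⊞
⊞⊞⊞⊞⊞∙⊞⊞∙∙∙∙∙∙⊞⊞
⊞⊞⊞⊞⊞∙⊞⊞∙∙∙∙∙∙⊞⊞
???????⊞⊞⊞⊞⊞⊞⊞⊞⊞
???????⊞⊞⊞⊞⊞⊞⊞⊞⊞

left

?????????
?????????
??∙∙∙∙∙∙∙
??∙⊞⊞⊞⊞⊞∙
??∙∙⊚∙∙∙∙
??⊞⊞⊞⊞⊞⊞∙
??⊞⊞⊞⊞⊞⊞∙
?????????
?????????

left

?????????
?????????
??∙∙∙∙∙∙∙
??∙∙⊞⊞⊞⊞⊞
??∙∙⊚∙∙∙∙
??⊞⊞⊞⊞⊞⊞⊞
??⊞⊞⊞⊞⊞⊞⊞
?????????
?????????

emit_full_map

??????????⊞⊞⊞⊞⊞⊞⊞⊞
??????????⊞⊞⊞⊞⊞⊞⊞⊞
∙∙∙∙∙∙∙∙∙∙∙∙∙∙∙∙⊞⊞
∙∙⊞⊞⊞⊞⊞∙⊞⊞∙∙∙∙∙∙⊞⊞
∙∙⊚∙∙∙∙∙∙∙∙∙∙∙∙∙⊞⊞
⊞⊞⊞⊞⊞⊞⊞∙⊞⊞∙∙∙∙∙∙⊞⊞
⊞⊞⊞⊞⊞⊞⊞∙⊞⊞∙∙∙∙∙∙⊞⊞
?????????⊞⊞⊞⊞⊞⊞⊞⊞⊞
?????????⊞⊞⊞⊞⊞⊞⊞⊞⊞


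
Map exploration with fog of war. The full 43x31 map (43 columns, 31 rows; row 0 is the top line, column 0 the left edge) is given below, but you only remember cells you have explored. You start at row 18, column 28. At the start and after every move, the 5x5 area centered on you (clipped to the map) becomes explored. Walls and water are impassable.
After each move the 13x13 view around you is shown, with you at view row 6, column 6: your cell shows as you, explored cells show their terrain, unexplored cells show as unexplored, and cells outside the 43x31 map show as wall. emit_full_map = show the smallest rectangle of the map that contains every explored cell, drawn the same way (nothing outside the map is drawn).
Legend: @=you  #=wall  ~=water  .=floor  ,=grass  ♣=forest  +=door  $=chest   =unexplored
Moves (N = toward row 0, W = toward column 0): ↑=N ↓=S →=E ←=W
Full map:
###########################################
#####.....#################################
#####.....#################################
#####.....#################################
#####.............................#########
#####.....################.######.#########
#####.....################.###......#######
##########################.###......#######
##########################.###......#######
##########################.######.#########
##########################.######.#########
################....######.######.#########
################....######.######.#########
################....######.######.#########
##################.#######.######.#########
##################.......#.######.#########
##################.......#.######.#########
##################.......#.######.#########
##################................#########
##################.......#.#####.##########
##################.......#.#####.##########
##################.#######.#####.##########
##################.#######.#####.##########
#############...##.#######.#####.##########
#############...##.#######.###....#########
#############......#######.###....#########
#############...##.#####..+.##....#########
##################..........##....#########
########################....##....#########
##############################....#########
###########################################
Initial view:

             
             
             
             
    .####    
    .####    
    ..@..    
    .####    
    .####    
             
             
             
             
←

             
             
             
             
    #.####   
    #.####   
    ..@...   
    #.####   
    #.####   
             
             
             
             

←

             
             
             
             
    .#.####  
    .#.####  
    ..@....  
    .#.####  
    .#.####  
             
             
             
             

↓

             
             
             
    .#.####  
    .#.####  
    .......  
    .#@####  
    .#.####  
    ##.##    
             
             
             
             

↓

             
             
    .#.####  
    .#.####  
    .......  
    .#.####  
    .#@####  
    ##.##    
    ##.##    
             
             
             
             

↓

             
    .#.####  
    .#.####  
    .......  
    .#.####  
    .#.####  
    ##@##    
    ##.##    
    ##.##    
             
             
             
             

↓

    .#.####  
    .#.####  
    .......  
    .#.####  
    .#.####  
    ##.##    
    ##@##    
    ##.##    
    ##.##    
             
             
             
             

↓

    .#.####  
    .......  
    .#.####  
    .#.####  
    ##.##    
    ##.##    
    ##@##    
    ##.##    
    ##.##    
             
             
             
             

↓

    .......  
    .#.####  
    .#.####  
    ##.##    
    ##.##    
    ##.##    
    ##@##    
    ##.##    
    ..+.#    
             
             
             
             

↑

    .#.####  
    .......  
    .#.####  
    .#.####  
    ##.##    
    ##.##    
    ##@##    
    ##.##    
    ##.##    
    ..+.#    
             
             
             

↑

    .#.####  
    .#.####  
    .......  
    .#.####  
    .#.####  
    ##.##    
    ##@##    
    ##.##    
    ##.##    
    ##.##    
    ..+.#    
             
             

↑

             
    .#.####  
    .#.####  
    .......  
    .#.####  
    .#.####  
    ##@##    
    ##.##    
    ##.##    
    ##.##    
    ##.##    
    ..+.#    
             

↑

             
             
    .#.####  
    .#.####  
    .......  
    .#.####  
    .#@####  
    ##.##    
    ##.##    
    ##.##    
    ##.##    
    ##.##    
    ..+.#    

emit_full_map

.#.####
.#.####
.......
.#.####
.#@####
##.##  
##.##  
##.##  
##.##  
##.##  
..+.#  

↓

             
    .#.####  
    .#.####  
    .......  
    .#.####  
    .#.####  
    ##@##    
    ##.##    
    ##.##    
    ##.##    
    ##.##    
    ..+.#    
             

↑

             
             
    .#.####  
    .#.####  
    .......  
    .#.####  
    .#@####  
    ##.##    
    ##.##    
    ##.##    
    ##.##    
    ##.##    
    ..+.#    

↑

             
             
             
    .#.####  
    .#.####  
    .......  
    .#@####  
    .#.####  
    ##.##    
    ##.##    
    ##.##    
    ##.##    
    ##.##    

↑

             
             
             
             
    .#.####  
    .#.####  
    ..@....  
    .#.####  
    .#.####  
    ##.##    
    ##.##    
    ##.##    
    ##.##    

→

             
             
             
             
   .#.####   
   .#.####   
   ...@...   
   .#.####   
   .#.####   
   ##.##     
   ##.##     
   ##.##     
   ##.##     

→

             
             
             
             
  .#.####    
  .#.####    
  ....@..    
  .#.####    
  .#.####    
  ##.##      
  ##.##      
  ##.##      
  ##.##      

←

             
             
             
             
   .#.####   
   .#.####   
   ...@...   
   .#.####   
   .#.####   
   ##.##     
   ##.##     
   ##.##     
   ##.##     

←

             
             
             
             
    .#.####  
    .#.####  
    ..@....  
    .#.####  
    .#.####  
    ##.##    
    ##.##    
    ##.##    
    ##.##    

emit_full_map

.#.####
.#.####
..@....
.#.####
.#.####
##.##  
##.##  
##.##  
##.##  
##.##  
..+.#  


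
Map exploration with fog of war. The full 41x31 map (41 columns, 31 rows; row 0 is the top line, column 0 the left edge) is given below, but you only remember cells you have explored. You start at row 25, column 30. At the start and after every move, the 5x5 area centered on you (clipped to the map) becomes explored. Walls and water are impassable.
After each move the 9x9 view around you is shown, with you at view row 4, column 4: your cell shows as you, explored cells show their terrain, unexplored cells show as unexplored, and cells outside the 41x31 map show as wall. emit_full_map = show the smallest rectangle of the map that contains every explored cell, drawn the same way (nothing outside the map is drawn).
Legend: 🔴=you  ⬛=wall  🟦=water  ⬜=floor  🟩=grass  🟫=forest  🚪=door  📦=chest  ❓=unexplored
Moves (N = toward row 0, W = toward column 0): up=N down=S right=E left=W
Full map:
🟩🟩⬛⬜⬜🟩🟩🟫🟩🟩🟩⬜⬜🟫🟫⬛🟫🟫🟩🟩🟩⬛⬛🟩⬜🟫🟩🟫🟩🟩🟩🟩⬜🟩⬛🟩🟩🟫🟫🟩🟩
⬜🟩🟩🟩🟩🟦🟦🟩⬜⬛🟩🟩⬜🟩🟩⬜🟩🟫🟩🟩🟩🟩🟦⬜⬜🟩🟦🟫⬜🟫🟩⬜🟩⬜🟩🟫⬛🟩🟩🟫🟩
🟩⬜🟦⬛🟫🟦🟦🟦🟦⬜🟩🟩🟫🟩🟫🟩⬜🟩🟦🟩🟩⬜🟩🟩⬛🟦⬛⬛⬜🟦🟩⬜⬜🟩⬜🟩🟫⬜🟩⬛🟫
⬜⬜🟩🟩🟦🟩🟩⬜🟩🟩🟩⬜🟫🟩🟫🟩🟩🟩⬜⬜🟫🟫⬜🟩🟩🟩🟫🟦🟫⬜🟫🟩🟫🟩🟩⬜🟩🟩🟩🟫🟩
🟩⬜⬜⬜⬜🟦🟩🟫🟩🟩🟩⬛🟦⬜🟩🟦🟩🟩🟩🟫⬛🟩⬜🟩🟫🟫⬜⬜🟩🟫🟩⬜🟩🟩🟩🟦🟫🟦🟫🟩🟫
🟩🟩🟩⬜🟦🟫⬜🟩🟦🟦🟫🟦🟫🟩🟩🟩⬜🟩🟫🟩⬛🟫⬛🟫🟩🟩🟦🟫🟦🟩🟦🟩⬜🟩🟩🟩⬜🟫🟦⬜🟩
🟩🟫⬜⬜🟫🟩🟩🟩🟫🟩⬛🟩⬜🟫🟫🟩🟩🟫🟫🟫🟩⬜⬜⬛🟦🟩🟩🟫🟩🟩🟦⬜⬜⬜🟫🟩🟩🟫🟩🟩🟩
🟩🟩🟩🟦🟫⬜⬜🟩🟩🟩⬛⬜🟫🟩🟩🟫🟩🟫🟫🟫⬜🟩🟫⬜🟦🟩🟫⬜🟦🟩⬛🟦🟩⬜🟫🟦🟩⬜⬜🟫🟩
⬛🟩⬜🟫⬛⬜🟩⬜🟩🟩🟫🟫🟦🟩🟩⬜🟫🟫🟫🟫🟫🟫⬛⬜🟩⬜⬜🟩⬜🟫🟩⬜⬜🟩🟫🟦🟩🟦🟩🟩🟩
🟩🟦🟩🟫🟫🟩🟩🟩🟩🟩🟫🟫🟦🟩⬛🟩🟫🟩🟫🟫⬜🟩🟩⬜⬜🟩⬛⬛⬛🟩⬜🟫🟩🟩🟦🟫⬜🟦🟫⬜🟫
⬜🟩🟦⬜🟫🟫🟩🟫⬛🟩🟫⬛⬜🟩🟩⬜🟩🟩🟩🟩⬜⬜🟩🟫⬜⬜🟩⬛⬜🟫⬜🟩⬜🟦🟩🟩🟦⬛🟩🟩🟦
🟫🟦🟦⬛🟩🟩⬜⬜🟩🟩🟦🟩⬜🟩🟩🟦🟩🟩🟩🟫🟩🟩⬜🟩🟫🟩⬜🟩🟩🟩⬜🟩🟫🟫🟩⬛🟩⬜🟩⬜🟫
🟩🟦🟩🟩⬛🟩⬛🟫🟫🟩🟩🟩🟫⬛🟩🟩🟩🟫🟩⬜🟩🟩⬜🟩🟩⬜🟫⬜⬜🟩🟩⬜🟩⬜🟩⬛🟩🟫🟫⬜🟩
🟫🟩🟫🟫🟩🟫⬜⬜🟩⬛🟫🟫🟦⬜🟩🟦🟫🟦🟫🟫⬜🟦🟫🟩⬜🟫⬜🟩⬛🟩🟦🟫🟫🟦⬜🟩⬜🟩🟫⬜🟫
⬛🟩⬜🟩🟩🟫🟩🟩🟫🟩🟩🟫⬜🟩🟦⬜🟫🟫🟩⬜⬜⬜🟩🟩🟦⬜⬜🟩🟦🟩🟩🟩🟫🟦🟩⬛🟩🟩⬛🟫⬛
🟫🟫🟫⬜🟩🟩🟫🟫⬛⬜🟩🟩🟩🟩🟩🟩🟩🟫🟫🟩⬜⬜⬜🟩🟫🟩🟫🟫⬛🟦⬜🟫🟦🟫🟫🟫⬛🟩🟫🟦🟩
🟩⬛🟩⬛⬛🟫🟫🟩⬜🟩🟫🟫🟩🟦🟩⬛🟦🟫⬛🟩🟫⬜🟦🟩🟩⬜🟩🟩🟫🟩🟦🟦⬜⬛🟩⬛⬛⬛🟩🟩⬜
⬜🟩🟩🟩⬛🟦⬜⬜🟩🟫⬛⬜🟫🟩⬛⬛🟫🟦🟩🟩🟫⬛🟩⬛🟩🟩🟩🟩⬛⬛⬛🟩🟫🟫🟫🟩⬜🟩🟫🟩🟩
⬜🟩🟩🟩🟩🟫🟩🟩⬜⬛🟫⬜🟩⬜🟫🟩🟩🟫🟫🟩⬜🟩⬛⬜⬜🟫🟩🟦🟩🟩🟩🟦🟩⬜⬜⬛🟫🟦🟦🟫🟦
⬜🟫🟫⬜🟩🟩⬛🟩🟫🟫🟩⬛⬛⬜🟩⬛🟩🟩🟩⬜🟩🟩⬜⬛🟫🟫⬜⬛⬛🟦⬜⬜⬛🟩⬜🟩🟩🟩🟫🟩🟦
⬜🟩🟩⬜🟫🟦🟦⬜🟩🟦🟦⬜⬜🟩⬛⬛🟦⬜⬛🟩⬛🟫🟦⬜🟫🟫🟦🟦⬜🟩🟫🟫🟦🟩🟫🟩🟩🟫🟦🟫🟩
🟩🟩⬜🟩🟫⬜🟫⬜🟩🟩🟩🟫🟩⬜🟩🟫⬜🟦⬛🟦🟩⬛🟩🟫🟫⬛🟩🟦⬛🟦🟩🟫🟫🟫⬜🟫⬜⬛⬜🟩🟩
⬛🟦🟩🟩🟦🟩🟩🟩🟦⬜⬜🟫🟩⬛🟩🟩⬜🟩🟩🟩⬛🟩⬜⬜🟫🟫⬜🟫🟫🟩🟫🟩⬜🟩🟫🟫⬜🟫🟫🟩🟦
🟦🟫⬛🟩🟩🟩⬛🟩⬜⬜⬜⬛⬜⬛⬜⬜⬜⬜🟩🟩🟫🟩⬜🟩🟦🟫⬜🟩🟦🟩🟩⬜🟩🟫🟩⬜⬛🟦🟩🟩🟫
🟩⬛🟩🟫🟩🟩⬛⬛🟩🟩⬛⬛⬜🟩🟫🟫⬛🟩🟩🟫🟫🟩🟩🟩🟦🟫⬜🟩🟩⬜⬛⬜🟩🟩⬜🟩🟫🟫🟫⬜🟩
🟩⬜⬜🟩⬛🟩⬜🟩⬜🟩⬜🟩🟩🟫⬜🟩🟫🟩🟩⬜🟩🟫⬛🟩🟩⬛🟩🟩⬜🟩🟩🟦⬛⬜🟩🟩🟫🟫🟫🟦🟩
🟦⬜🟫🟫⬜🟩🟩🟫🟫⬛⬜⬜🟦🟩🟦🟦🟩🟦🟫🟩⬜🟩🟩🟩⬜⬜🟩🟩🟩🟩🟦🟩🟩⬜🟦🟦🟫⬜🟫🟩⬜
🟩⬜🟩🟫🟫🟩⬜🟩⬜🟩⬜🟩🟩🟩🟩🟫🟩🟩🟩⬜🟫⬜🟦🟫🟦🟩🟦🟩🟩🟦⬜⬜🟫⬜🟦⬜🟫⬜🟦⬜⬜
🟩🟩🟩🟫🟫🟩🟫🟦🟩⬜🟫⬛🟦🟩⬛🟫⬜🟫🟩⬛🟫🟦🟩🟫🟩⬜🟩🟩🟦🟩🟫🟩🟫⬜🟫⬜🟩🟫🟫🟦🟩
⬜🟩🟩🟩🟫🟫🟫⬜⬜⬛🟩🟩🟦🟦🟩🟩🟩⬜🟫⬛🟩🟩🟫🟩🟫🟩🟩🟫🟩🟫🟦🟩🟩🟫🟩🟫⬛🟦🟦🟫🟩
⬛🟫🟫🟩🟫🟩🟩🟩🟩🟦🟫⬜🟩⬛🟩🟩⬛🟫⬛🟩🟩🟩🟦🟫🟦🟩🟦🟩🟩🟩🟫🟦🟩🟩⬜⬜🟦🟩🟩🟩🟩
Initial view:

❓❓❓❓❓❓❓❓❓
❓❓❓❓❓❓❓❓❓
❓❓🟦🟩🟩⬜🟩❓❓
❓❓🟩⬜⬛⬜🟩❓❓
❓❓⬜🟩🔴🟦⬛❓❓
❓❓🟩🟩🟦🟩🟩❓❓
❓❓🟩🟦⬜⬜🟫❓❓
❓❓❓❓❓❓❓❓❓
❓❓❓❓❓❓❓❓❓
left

❓❓❓❓❓❓❓❓❓
❓❓❓❓❓❓❓❓❓
❓❓🟩🟦🟩🟩⬜🟩❓
❓❓🟩🟩⬜⬛⬜🟩❓
❓❓🟩⬜🔴🟩🟦⬛❓
❓❓🟩🟩🟩🟦🟩🟩❓
❓❓🟩🟩🟦⬜⬜🟫❓
❓❓❓❓❓❓❓❓❓
❓❓❓❓❓❓❓❓❓

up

❓❓❓❓❓❓❓❓❓
❓❓❓❓❓❓❓❓❓
❓❓🟫🟫🟩🟫🟩❓❓
❓❓🟩🟦🟩🟩⬜🟩❓
❓❓🟩🟩🔴⬛⬜🟩❓
❓❓🟩⬜🟩🟩🟦⬛❓
❓❓🟩🟩🟩🟦🟩🟩❓
❓❓🟩🟩🟦⬜⬜🟫❓
❓❓❓❓❓❓❓❓❓

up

❓❓❓❓❓❓❓❓❓
❓❓❓❓❓❓❓❓❓
❓❓🟦⬛🟦🟩🟫❓❓
❓❓🟫🟫🟩🟫🟩❓❓
❓❓🟩🟦🔴🟩⬜🟩❓
❓❓🟩🟩⬜⬛⬜🟩❓
❓❓🟩⬜🟩🟩🟦⬛❓
❓❓🟩🟩🟩🟦🟩🟩❓
❓❓🟩🟩🟦⬜⬜🟫❓

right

❓❓❓❓❓❓❓❓❓
❓❓❓❓❓❓❓❓❓
❓🟦⬛🟦🟩🟫🟫❓❓
❓🟫🟫🟩🟫🟩⬜❓❓
❓🟩🟦🟩🔴⬜🟩❓❓
❓🟩🟩⬜⬛⬜🟩❓❓
❓🟩⬜🟩🟩🟦⬛❓❓
❓🟩🟩🟩🟦🟩🟩❓❓
❓🟩🟩🟦⬜⬜🟫❓❓

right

❓❓❓❓❓❓❓❓❓
❓❓❓❓❓❓❓❓❓
🟦⬛🟦🟩🟫🟫🟫❓❓
🟫🟫🟩🟫🟩⬜🟩❓❓
🟩🟦🟩🟩🔴🟩🟫❓❓
🟩🟩⬜⬛⬜🟩🟩❓❓
🟩⬜🟩🟩🟦⬛⬜❓❓
🟩🟩🟩🟦🟩🟩❓❓❓
🟩🟩🟦⬜⬜🟫❓❓❓

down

❓❓❓❓❓❓❓❓❓
🟦⬛🟦🟩🟫🟫🟫❓❓
🟫🟫🟩🟫🟩⬜🟩❓❓
🟩🟦🟩🟩⬜🟩🟫❓❓
🟩🟩⬜⬛🔴🟩🟩❓❓
🟩⬜🟩🟩🟦⬛⬜❓❓
🟩🟩🟩🟦🟩🟩⬜❓❓
🟩🟩🟦⬜⬜🟫❓❓❓
❓❓❓❓❓❓❓❓❓

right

❓❓❓❓❓❓❓❓❓
⬛🟦🟩🟫🟫🟫❓❓❓
🟫🟩🟫🟩⬜🟩🟫❓❓
🟦🟩🟩⬜🟩🟫🟩❓❓
🟩⬜⬛⬜🔴🟩⬜❓❓
⬜🟩🟩🟦⬛⬜🟩❓❓
🟩🟩🟦🟩🟩⬜🟦❓❓
🟩🟦⬜⬜🟫❓❓❓❓
❓❓❓❓❓❓❓❓❓

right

❓❓❓❓❓❓❓❓❓
🟦🟩🟫🟫🟫❓❓❓❓
🟩🟫🟩⬜🟩🟫🟫❓❓
🟩🟩⬜🟩🟫🟩⬜❓❓
⬜⬛⬜🟩🔴⬜🟩❓❓
🟩🟩🟦⬛⬜🟩🟩❓❓
🟩🟦🟩🟩⬜🟦🟦❓❓
🟦⬜⬜🟫❓❓❓❓❓
❓❓❓❓❓❓❓❓❓

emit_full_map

🟦⬛🟦🟩🟫🟫🟫❓❓
🟫🟫🟩🟫🟩⬜🟩🟫🟫
🟩🟦🟩🟩⬜🟩🟫🟩⬜
🟩🟩⬜⬛⬜🟩🔴⬜🟩
🟩⬜🟩🟩🟦⬛⬜🟩🟩
🟩🟩🟩🟦🟩🟩⬜🟦🟦
🟩🟩🟦⬜⬜🟫❓❓❓

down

🟦🟩🟫🟫🟫❓❓❓❓
🟩🟫🟩⬜🟩🟫🟫❓❓
🟩🟩⬜🟩🟫🟩⬜❓❓
⬜⬛⬜🟩🟩⬜🟩❓❓
🟩🟩🟦⬛🔴🟩🟩❓❓
🟩🟦🟩🟩⬜🟦🟦❓❓
🟦⬜⬜🟫⬜🟦⬜❓❓
❓❓❓❓❓❓❓❓❓
❓❓❓❓❓❓❓❓❓

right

🟩🟫🟫🟫❓❓❓❓❓
🟫🟩⬜🟩🟫🟫❓❓❓
🟩⬜🟩🟫🟩⬜⬛❓❓
⬛⬜🟩🟩⬜🟩🟫❓❓
🟩🟦⬛⬜🔴🟩🟫❓❓
🟦🟩🟩⬜🟦🟦🟫❓❓
⬜⬜🟫⬜🟦⬜🟫❓❓
❓❓❓❓❓❓❓❓❓
❓❓❓❓❓❓❓❓❓

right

🟫🟫🟫❓❓❓❓❓❓
🟩⬜🟩🟫🟫❓❓❓❓
⬜🟩🟫🟩⬜⬛🟦❓❓
⬜🟩🟩⬜🟩🟫🟫❓❓
🟦⬛⬜🟩🔴🟫🟫❓❓
🟩🟩⬜🟦🟦🟫⬜❓❓
⬜🟫⬜🟦⬜🟫⬜❓❓
❓❓❓❓❓❓❓❓❓
❓❓❓❓❓❓❓❓❓

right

🟫🟫❓❓❓❓❓❓❓
⬜🟩🟫🟫❓❓❓❓❓
🟩🟫🟩⬜⬛🟦🟩❓❓
🟩🟩⬜🟩🟫🟫🟫❓❓
⬛⬜🟩🟩🔴🟫🟫❓❓
🟩⬜🟦🟦🟫⬜🟫❓❓
🟫⬜🟦⬜🟫⬜🟦❓❓
❓❓❓❓❓❓❓❓❓
❓❓❓❓❓❓❓❓❓

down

⬜🟩🟫🟫❓❓❓❓❓
🟩🟫🟩⬜⬛🟦🟩❓❓
🟩🟩⬜🟩🟫🟫🟫❓❓
⬛⬜🟩🟩🟫🟫🟫❓❓
🟩⬜🟦🟦🔴⬜🟫❓❓
🟫⬜🟦⬜🟫⬜🟦❓❓
❓❓🟫⬜🟩🟫🟫❓❓
❓❓❓❓❓❓❓❓❓
❓❓❓❓❓❓❓❓❓

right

🟩🟫🟫❓❓❓❓❓⬛
🟫🟩⬜⬛🟦🟩❓❓⬛
🟩⬜🟩🟫🟫🟫⬜❓⬛
⬜🟩🟩🟫🟫🟫🟦❓⬛
⬜🟦🟦🟫🔴🟫🟩❓⬛
⬜🟦⬜🟫⬜🟦⬜❓⬛
❓🟫⬜🟩🟫🟫🟦❓⬛
❓❓❓❓❓❓❓❓⬛
❓❓❓❓❓❓❓❓⬛

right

🟫🟫❓❓❓❓❓⬛⬛
🟩⬜⬛🟦🟩❓❓⬛⬛
⬜🟩🟫🟫🟫⬜🟩⬛⬛
🟩🟩🟫🟫🟫🟦🟩⬛⬛
🟦🟦🟫⬜🔴🟩⬜⬛⬛
🟦⬜🟫⬜🟦⬜⬜⬛⬛
🟫⬜🟩🟫🟫🟦🟩⬛⬛
❓❓❓❓❓❓❓⬛⬛
❓❓❓❓❓❓❓⬛⬛

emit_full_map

🟦⬛🟦🟩🟫🟫🟫❓❓❓❓❓❓❓
🟫🟫🟩🟫🟩⬜🟩🟫🟫❓❓❓❓❓
🟩🟦🟩🟩⬜🟩🟫🟩⬜⬛🟦🟩❓❓
🟩🟩⬜⬛⬜🟩🟩⬜🟩🟫🟫🟫⬜🟩
🟩⬜🟩🟩🟦⬛⬜🟩🟩🟫🟫🟫🟦🟩
🟩🟩🟩🟦🟩🟩⬜🟦🟦🟫⬜🔴🟩⬜
🟩🟩🟦⬜⬜🟫⬜🟦⬜🟫⬜🟦⬜⬜
❓❓❓❓❓❓❓🟫⬜🟩🟫🟫🟦🟩

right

🟫❓❓❓❓❓⬛⬛⬛
⬜⬛🟦🟩❓❓⬛⬛⬛
🟩🟫🟫🟫⬜🟩⬛⬛⬛
🟩🟫🟫🟫🟦🟩⬛⬛⬛
🟦🟫⬜🟫🔴⬜⬛⬛⬛
⬜🟫⬜🟦⬜⬜⬛⬛⬛
⬜🟩🟫🟫🟦🟩⬛⬛⬛
❓❓❓❓❓❓⬛⬛⬛
❓❓❓❓❓❓⬛⬛⬛

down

⬜⬛🟦🟩❓❓⬛⬛⬛
🟩🟫🟫🟫⬜🟩⬛⬛⬛
🟩🟫🟫🟫🟦🟩⬛⬛⬛
🟦🟫⬜🟫🟩⬜⬛⬛⬛
⬜🟫⬜🟦🔴⬜⬛⬛⬛
⬜🟩🟫🟫🟦🟩⬛⬛⬛
❓❓🟦🟦🟫🟩⬛⬛⬛
❓❓❓❓❓❓⬛⬛⬛
⬛⬛⬛⬛⬛⬛⬛⬛⬛

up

🟫❓❓❓❓❓⬛⬛⬛
⬜⬛🟦🟩❓❓⬛⬛⬛
🟩🟫🟫🟫⬜🟩⬛⬛⬛
🟩🟫🟫🟫🟦🟩⬛⬛⬛
🟦🟫⬜🟫🔴⬜⬛⬛⬛
⬜🟫⬜🟦⬜⬜⬛⬛⬛
⬜🟩🟫🟫🟦🟩⬛⬛⬛
❓❓🟦🟦🟫🟩⬛⬛⬛
❓❓❓❓❓❓⬛⬛⬛

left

🟫🟫❓❓❓❓❓⬛⬛
🟩⬜⬛🟦🟩❓❓⬛⬛
⬜🟩🟫🟫🟫⬜🟩⬛⬛
🟩🟩🟫🟫🟫🟦🟩⬛⬛
🟦🟦🟫⬜🔴🟩⬜⬛⬛
🟦⬜🟫⬜🟦⬜⬜⬛⬛
🟫⬜🟩🟫🟫🟦🟩⬛⬛
❓❓❓🟦🟦🟫🟩⬛⬛
❓❓❓❓❓❓❓⬛⬛

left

🟩🟫🟫❓❓❓❓❓⬛
🟫🟩⬜⬛🟦🟩❓❓⬛
🟩⬜🟩🟫🟫🟫⬜🟩⬛
⬜🟩🟩🟫🟫🟫🟦🟩⬛
⬜🟦🟦🟫🔴🟫🟩⬜⬛
⬜🟦⬜🟫⬜🟦⬜⬜⬛
❓🟫⬜🟩🟫🟫🟦🟩⬛
❓❓❓❓🟦🟦🟫🟩⬛
❓❓❓❓❓❓❓❓⬛

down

🟫🟩⬜⬛🟦🟩❓❓⬛
🟩⬜🟩🟫🟫🟫⬜🟩⬛
⬜🟩🟩🟫🟫🟫🟦🟩⬛
⬜🟦🟦🟫⬜🟫🟩⬜⬛
⬜🟦⬜🟫🔴🟦⬜⬜⬛
❓🟫⬜🟩🟫🟫🟦🟩⬛
❓❓🟫⬛🟦🟦🟫🟩⬛
❓❓❓❓❓❓❓❓⬛
⬛⬛⬛⬛⬛⬛⬛⬛⬛

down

🟩⬜🟩🟫🟫🟫⬜🟩⬛
⬜🟩🟩🟫🟫🟫🟦🟩⬛
⬜🟦🟦🟫⬜🟫🟩⬜⬛
⬜🟦⬜🟫⬜🟦⬜⬜⬛
❓🟫⬜🟩🔴🟫🟦🟩⬛
❓❓🟫⬛🟦🟦🟫🟩⬛
❓❓⬜🟦🟩🟩🟩❓⬛
⬛⬛⬛⬛⬛⬛⬛⬛⬛
⬛⬛⬛⬛⬛⬛⬛⬛⬛

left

🟩🟩⬜🟩🟫🟫🟫⬜🟩
⬛⬜🟩🟩🟫🟫🟫🟦🟩
🟩⬜🟦🟦🟫⬜🟫🟩⬜
🟫⬜🟦⬜🟫⬜🟦⬜⬜
❓❓🟫⬜🔴🟫🟫🟦🟩
❓❓🟩🟫⬛🟦🟦🟫🟩
❓❓⬜⬜🟦🟩🟩🟩❓
⬛⬛⬛⬛⬛⬛⬛⬛⬛
⬛⬛⬛⬛⬛⬛⬛⬛⬛

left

⬜🟩🟩⬜🟩🟫🟫🟫⬜
🟦⬛⬜🟩🟩🟫🟫🟫🟦
🟩🟩⬜🟦🟦🟫⬜🟫🟩
⬜🟫⬜🟦⬜🟫⬜🟦⬜
❓❓⬜🟫🔴🟩🟫🟫🟦
❓❓🟫🟩🟫⬛🟦🟦🟫
❓❓🟩⬜⬜🟦🟩🟩🟩
⬛⬛⬛⬛⬛⬛⬛⬛⬛
⬛⬛⬛⬛⬛⬛⬛⬛⬛

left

⬛⬜🟩🟩⬜🟩🟫🟫🟫
🟩🟦⬛⬜🟩🟩🟫🟫🟫
🟦🟩🟩⬜🟦🟦🟫⬜🟫
⬜⬜🟫⬜🟦⬜🟫⬜🟦
❓❓🟫⬜🔴⬜🟩🟫🟫
❓❓🟩🟫🟩🟫⬛🟦🟦
❓❓🟩🟩⬜⬜🟦🟩🟩
⬛⬛⬛⬛⬛⬛⬛⬛⬛
⬛⬛⬛⬛⬛⬛⬛⬛⬛

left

⬜⬛⬜🟩🟩⬜🟩🟫🟫
🟩🟩🟦⬛⬜🟩🟩🟫🟫
🟩🟦🟩🟩⬜🟦🟦🟫⬜
🟦⬜⬜🟫⬜🟦⬜🟫⬜
❓❓🟩🟫🔴🟫⬜🟩🟫
❓❓🟩🟩🟫🟩🟫⬛🟦
❓❓🟦🟩🟩⬜⬜🟦🟩
⬛⬛⬛⬛⬛⬛⬛⬛⬛
⬛⬛⬛⬛⬛⬛⬛⬛⬛

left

🟩⬜⬛⬜🟩🟩⬜🟩🟫
⬜🟩🟩🟦⬛⬜🟩🟩🟫
🟩🟩🟦🟩🟩⬜🟦🟦🟫
🟩🟦⬜⬜🟫⬜🟦⬜🟫
❓❓🟫🟩🔴⬜🟫⬜🟩
❓❓🟦🟩🟩🟫🟩🟫⬛
❓❓🟫🟦🟩🟩⬜⬜🟦
⬛⬛⬛⬛⬛⬛⬛⬛⬛
⬛⬛⬛⬛⬛⬛⬛⬛⬛

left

🟩🟩⬜⬛⬜🟩🟩⬜🟩
🟩⬜🟩🟩🟦⬛⬜🟩🟩
🟩🟩🟩🟦🟩🟩⬜🟦🟦
🟩🟩🟦⬜⬜🟫⬜🟦⬜
❓❓🟩🟫🔴🟫⬜🟫⬜
❓❓🟫🟦🟩🟩🟫🟩🟫
❓❓🟩🟫🟦🟩🟩⬜⬜
⬛⬛⬛⬛⬛⬛⬛⬛⬛
⬛⬛⬛⬛⬛⬛⬛⬛⬛

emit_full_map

🟦⬛🟦🟩🟫🟫🟫❓❓❓❓❓❓❓
🟫🟫🟩🟫🟩⬜🟩🟫🟫❓❓❓❓❓
🟩🟦🟩🟩⬜🟩🟫🟩⬜⬛🟦🟩❓❓
🟩🟩⬜⬛⬜🟩🟩⬜🟩🟫🟫🟫⬜🟩
🟩⬜🟩🟩🟦⬛⬜🟩🟩🟫🟫🟫🟦🟩
🟩🟩🟩🟦🟩🟩⬜🟦🟦🟫⬜🟫🟩⬜
🟩🟩🟦⬜⬜🟫⬜🟦⬜🟫⬜🟦⬜⬜
❓❓🟩🟫🔴🟫⬜🟫⬜🟩🟫🟫🟦🟩
❓❓🟫🟦🟩🟩🟫🟩🟫⬛🟦🟦🟫🟩
❓❓🟩🟫🟦🟩🟩⬜⬜🟦🟩🟩🟩❓

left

❓🟩🟩⬜⬛⬜🟩🟩⬜
❓🟩⬜🟩🟩🟦⬛⬜🟩
❓🟩🟩🟩🟦🟩🟩⬜🟦
❓🟩🟩🟦⬜⬜🟫⬜🟦
❓❓🟦🟩🔴🟩🟫⬜🟫
❓❓🟩🟫🟦🟩🟩🟫🟩
❓❓🟩🟩🟫🟦🟩🟩⬜
⬛⬛⬛⬛⬛⬛⬛⬛⬛
⬛⬛⬛⬛⬛⬛⬛⬛⬛

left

❓❓🟩🟩⬜⬛⬜🟩🟩
❓❓🟩⬜🟩🟩🟦⬛⬜
❓❓🟩🟩🟩🟦🟩🟩⬜
❓❓🟩🟩🟦⬜⬜🟫⬜
❓❓🟩🟦🔴🟫🟩🟫⬜
❓❓🟫🟩🟫🟦🟩🟩🟫
❓❓🟩🟩🟩🟫🟦🟩🟩
⬛⬛⬛⬛⬛⬛⬛⬛⬛
⬛⬛⬛⬛⬛⬛⬛⬛⬛

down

❓❓🟩⬜🟩🟩🟦⬛⬜
❓❓🟩🟩🟩🟦🟩🟩⬜
❓❓🟩🟩🟦⬜⬜🟫⬜
❓❓🟩🟦🟩🟫🟩🟫⬜
❓❓🟫🟩🔴🟦🟩🟩🟫
❓❓🟩🟩🟩🟫🟦🟩🟩
⬛⬛⬛⬛⬛⬛⬛⬛⬛
⬛⬛⬛⬛⬛⬛⬛⬛⬛
⬛⬛⬛⬛⬛⬛⬛⬛⬛

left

❓❓❓🟩⬜🟩🟩🟦⬛
❓❓❓🟩🟩🟩🟦🟩🟩
❓❓🟦🟩🟩🟦⬜⬜🟫
❓❓🟩🟩🟦🟩🟫🟩🟫
❓❓🟩🟫🔴🟫🟦🟩🟩
❓❓🟦🟩🟩🟩🟫🟦🟩
⬛⬛⬛⬛⬛⬛⬛⬛⬛
⬛⬛⬛⬛⬛⬛⬛⬛⬛
⬛⬛⬛⬛⬛⬛⬛⬛⬛

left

❓❓❓❓🟩⬜🟩🟩🟦
❓❓❓❓🟩🟩🟩🟦🟩
❓❓🟩🟦🟩🟩🟦⬜⬜
❓❓⬜🟩🟩🟦🟩🟫🟩
❓❓🟩🟩🔴🟩🟫🟦🟩
❓❓🟩🟦🟩🟩🟩🟫🟦
⬛⬛⬛⬛⬛⬛⬛⬛⬛
⬛⬛⬛⬛⬛⬛⬛⬛⬛
⬛⬛⬛⬛⬛⬛⬛⬛⬛

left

❓❓❓❓❓🟩⬜🟩🟩
❓❓❓❓❓🟩🟩🟩🟦
❓❓🟦🟩🟦🟩🟩🟦⬜
❓❓🟩⬜🟩🟩🟦🟩🟫
❓❓🟫🟩🔴🟫🟩🟫🟦
❓❓🟦🟩🟦🟩🟩🟩🟫
⬛⬛⬛⬛⬛⬛⬛⬛⬛
⬛⬛⬛⬛⬛⬛⬛⬛⬛
⬛⬛⬛⬛⬛⬛⬛⬛⬛

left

❓❓❓❓❓❓🟩⬜🟩
❓❓❓❓❓❓🟩🟩🟩
❓❓🟫🟦🟩🟦🟩🟩🟦
❓❓🟫🟩⬜🟩🟩🟦🟩
❓❓🟩🟫🔴🟩🟫🟩🟫
❓❓🟫🟦🟩🟦🟩🟩🟩
⬛⬛⬛⬛⬛⬛⬛⬛⬛
⬛⬛⬛⬛⬛⬛⬛⬛⬛
⬛⬛⬛⬛⬛⬛⬛⬛⬛

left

❓❓❓❓❓❓❓🟩⬜
❓❓❓❓❓❓❓🟩🟩
❓❓🟦🟫🟦🟩🟦🟩🟩
❓❓🟩🟫🟩⬜🟩🟩🟦
❓❓🟫🟩🔴🟩🟩🟫🟩
❓❓🟦🟫🟦🟩🟦🟩🟩
⬛⬛⬛⬛⬛⬛⬛⬛⬛
⬛⬛⬛⬛⬛⬛⬛⬛⬛
⬛⬛⬛⬛⬛⬛⬛⬛⬛

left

❓❓❓❓❓❓❓❓🟩
❓❓❓❓❓❓❓❓🟩
❓❓⬜🟦🟫🟦🟩🟦🟩
❓❓🟦🟩🟫🟩⬜🟩🟩
❓❓🟩🟫🔴🟫🟩🟩🟫
❓❓🟩🟦🟫🟦🟩🟦🟩
⬛⬛⬛⬛⬛⬛⬛⬛⬛
⬛⬛⬛⬛⬛⬛⬛⬛⬛
⬛⬛⬛⬛⬛⬛⬛⬛⬛

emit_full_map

❓❓❓❓❓❓🟦⬛🟦🟩🟫🟫🟫❓❓❓❓❓❓❓
❓❓❓❓❓❓🟫🟫🟩🟫🟩⬜🟩🟫🟫❓❓❓❓❓
❓❓❓❓❓❓🟩🟦🟩🟩⬜🟩🟫🟩⬜⬛🟦🟩❓❓
❓❓❓❓❓❓🟩🟩⬜⬛⬜🟩🟩⬜🟩🟫🟫🟫⬜🟩
❓❓❓❓❓❓🟩⬜🟩🟩🟦⬛⬜🟩🟩🟫🟫🟫🟦🟩
❓❓❓❓❓❓🟩🟩🟩🟦🟩🟩⬜🟦🟦🟫⬜🟫🟩⬜
⬜🟦🟫🟦🟩🟦🟩🟩🟦⬜⬜🟫⬜🟦⬜🟫⬜🟦⬜⬜
🟦🟩🟫🟩⬜🟩🟩🟦🟩🟫🟩🟫⬜🟫⬜🟩🟫🟫🟦🟩
🟩🟫🔴🟫🟩🟩🟫🟩🟫🟦🟩🟩🟫🟩🟫⬛🟦🟦🟫🟩
🟩🟦🟫🟦🟩🟦🟩🟩🟩🟫🟦🟩🟩⬜⬜🟦🟩🟩🟩❓
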